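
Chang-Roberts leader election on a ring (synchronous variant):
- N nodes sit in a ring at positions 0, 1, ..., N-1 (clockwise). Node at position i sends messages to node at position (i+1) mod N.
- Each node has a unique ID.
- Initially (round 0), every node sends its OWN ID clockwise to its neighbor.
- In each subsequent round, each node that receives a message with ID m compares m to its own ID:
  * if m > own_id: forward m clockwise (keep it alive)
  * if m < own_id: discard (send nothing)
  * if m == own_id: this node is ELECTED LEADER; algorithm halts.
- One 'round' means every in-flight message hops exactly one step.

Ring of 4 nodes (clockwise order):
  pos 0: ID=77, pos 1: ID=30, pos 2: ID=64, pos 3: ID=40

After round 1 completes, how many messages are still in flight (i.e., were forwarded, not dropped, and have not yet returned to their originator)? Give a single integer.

Answer: 2

Derivation:
Round 1: pos1(id30) recv 77: fwd; pos2(id64) recv 30: drop; pos3(id40) recv 64: fwd; pos0(id77) recv 40: drop
After round 1: 2 messages still in flight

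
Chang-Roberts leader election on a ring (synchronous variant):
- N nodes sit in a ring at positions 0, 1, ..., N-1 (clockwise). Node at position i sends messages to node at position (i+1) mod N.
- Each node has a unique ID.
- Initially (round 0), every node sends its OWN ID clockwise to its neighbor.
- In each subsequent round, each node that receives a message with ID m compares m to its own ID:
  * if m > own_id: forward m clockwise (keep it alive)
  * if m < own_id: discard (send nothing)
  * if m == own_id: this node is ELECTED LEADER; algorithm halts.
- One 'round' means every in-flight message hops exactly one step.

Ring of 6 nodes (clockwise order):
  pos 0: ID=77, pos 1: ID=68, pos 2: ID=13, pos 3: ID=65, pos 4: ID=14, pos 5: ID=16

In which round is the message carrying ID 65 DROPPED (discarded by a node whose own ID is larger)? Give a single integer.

Answer: 3

Derivation:
Round 1: pos1(id68) recv 77: fwd; pos2(id13) recv 68: fwd; pos3(id65) recv 13: drop; pos4(id14) recv 65: fwd; pos5(id16) recv 14: drop; pos0(id77) recv 16: drop
Round 2: pos2(id13) recv 77: fwd; pos3(id65) recv 68: fwd; pos5(id16) recv 65: fwd
Round 3: pos3(id65) recv 77: fwd; pos4(id14) recv 68: fwd; pos0(id77) recv 65: drop
Round 4: pos4(id14) recv 77: fwd; pos5(id16) recv 68: fwd
Round 5: pos5(id16) recv 77: fwd; pos0(id77) recv 68: drop
Round 6: pos0(id77) recv 77: ELECTED
Message ID 65 originates at pos 3; dropped at pos 0 in round 3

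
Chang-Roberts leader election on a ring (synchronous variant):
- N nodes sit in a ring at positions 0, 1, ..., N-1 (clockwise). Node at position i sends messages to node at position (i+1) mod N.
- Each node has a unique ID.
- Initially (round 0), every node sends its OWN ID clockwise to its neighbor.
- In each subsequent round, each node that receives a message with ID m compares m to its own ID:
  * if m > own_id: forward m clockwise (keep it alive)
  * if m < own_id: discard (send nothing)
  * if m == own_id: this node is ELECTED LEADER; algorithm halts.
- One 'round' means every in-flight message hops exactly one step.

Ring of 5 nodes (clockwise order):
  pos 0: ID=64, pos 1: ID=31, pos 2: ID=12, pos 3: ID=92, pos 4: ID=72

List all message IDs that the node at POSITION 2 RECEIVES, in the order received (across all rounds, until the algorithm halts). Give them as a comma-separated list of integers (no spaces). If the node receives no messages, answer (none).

Round 1: pos1(id31) recv 64: fwd; pos2(id12) recv 31: fwd; pos3(id92) recv 12: drop; pos4(id72) recv 92: fwd; pos0(id64) recv 72: fwd
Round 2: pos2(id12) recv 64: fwd; pos3(id92) recv 31: drop; pos0(id64) recv 92: fwd; pos1(id31) recv 72: fwd
Round 3: pos3(id92) recv 64: drop; pos1(id31) recv 92: fwd; pos2(id12) recv 72: fwd
Round 4: pos2(id12) recv 92: fwd; pos3(id92) recv 72: drop
Round 5: pos3(id92) recv 92: ELECTED

Answer: 31,64,72,92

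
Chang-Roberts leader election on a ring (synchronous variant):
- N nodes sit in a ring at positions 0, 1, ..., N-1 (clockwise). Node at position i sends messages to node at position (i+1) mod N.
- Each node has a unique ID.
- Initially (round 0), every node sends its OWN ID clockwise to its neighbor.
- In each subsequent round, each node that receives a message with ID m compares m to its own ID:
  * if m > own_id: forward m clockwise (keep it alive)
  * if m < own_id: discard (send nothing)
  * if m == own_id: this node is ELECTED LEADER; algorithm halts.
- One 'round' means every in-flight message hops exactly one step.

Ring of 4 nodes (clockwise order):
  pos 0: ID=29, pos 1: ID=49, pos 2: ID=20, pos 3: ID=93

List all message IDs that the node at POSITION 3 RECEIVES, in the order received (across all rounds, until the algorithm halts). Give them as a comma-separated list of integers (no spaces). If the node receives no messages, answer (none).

Answer: 20,49,93

Derivation:
Round 1: pos1(id49) recv 29: drop; pos2(id20) recv 49: fwd; pos3(id93) recv 20: drop; pos0(id29) recv 93: fwd
Round 2: pos3(id93) recv 49: drop; pos1(id49) recv 93: fwd
Round 3: pos2(id20) recv 93: fwd
Round 4: pos3(id93) recv 93: ELECTED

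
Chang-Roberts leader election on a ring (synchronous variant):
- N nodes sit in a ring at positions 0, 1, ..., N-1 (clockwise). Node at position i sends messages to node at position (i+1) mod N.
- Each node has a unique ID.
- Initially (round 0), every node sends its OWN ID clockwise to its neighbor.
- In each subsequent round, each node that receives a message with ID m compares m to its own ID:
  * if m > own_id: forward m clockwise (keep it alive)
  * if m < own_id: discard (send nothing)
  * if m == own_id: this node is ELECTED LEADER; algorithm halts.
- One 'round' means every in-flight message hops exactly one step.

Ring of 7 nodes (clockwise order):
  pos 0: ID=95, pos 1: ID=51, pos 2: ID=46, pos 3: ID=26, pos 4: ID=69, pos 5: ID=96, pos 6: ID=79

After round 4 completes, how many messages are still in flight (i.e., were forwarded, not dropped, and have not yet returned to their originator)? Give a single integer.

Round 1: pos1(id51) recv 95: fwd; pos2(id46) recv 51: fwd; pos3(id26) recv 46: fwd; pos4(id69) recv 26: drop; pos5(id96) recv 69: drop; pos6(id79) recv 96: fwd; pos0(id95) recv 79: drop
Round 2: pos2(id46) recv 95: fwd; pos3(id26) recv 51: fwd; pos4(id69) recv 46: drop; pos0(id95) recv 96: fwd
Round 3: pos3(id26) recv 95: fwd; pos4(id69) recv 51: drop; pos1(id51) recv 96: fwd
Round 4: pos4(id69) recv 95: fwd; pos2(id46) recv 96: fwd
After round 4: 2 messages still in flight

Answer: 2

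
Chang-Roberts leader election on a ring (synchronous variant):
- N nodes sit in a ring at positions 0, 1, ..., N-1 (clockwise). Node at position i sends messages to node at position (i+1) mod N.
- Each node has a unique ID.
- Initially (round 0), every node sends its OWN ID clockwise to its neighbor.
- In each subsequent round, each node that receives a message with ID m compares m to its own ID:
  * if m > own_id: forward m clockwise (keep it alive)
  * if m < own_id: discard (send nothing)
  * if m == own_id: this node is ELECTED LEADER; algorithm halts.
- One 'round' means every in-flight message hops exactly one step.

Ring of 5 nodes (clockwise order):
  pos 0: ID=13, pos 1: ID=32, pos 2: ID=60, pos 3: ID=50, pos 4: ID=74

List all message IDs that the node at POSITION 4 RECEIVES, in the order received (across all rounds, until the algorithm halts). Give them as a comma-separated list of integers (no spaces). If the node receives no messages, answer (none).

Round 1: pos1(id32) recv 13: drop; pos2(id60) recv 32: drop; pos3(id50) recv 60: fwd; pos4(id74) recv 50: drop; pos0(id13) recv 74: fwd
Round 2: pos4(id74) recv 60: drop; pos1(id32) recv 74: fwd
Round 3: pos2(id60) recv 74: fwd
Round 4: pos3(id50) recv 74: fwd
Round 5: pos4(id74) recv 74: ELECTED

Answer: 50,60,74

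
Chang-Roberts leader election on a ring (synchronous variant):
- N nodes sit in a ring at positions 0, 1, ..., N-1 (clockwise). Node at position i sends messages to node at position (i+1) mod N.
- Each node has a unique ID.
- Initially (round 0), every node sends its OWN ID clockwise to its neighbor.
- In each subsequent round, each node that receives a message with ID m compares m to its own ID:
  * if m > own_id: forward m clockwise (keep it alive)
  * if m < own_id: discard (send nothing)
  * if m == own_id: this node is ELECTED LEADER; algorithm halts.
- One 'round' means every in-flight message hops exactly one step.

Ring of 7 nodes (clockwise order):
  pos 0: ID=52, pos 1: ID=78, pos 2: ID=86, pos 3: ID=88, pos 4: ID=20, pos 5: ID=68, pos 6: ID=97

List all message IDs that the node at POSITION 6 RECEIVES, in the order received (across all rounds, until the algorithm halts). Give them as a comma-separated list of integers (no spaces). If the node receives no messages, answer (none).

Round 1: pos1(id78) recv 52: drop; pos2(id86) recv 78: drop; pos3(id88) recv 86: drop; pos4(id20) recv 88: fwd; pos5(id68) recv 20: drop; pos6(id97) recv 68: drop; pos0(id52) recv 97: fwd
Round 2: pos5(id68) recv 88: fwd; pos1(id78) recv 97: fwd
Round 3: pos6(id97) recv 88: drop; pos2(id86) recv 97: fwd
Round 4: pos3(id88) recv 97: fwd
Round 5: pos4(id20) recv 97: fwd
Round 6: pos5(id68) recv 97: fwd
Round 7: pos6(id97) recv 97: ELECTED

Answer: 68,88,97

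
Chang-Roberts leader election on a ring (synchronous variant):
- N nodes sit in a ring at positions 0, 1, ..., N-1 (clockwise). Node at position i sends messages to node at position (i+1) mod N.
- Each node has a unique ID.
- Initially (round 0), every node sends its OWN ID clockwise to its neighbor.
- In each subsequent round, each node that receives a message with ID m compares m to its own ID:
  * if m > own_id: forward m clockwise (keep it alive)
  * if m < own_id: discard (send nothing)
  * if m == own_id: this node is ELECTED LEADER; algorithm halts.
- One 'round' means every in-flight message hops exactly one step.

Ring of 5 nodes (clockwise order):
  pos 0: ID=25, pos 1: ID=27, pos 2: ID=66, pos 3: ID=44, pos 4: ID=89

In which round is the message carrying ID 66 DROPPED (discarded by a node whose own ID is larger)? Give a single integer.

Round 1: pos1(id27) recv 25: drop; pos2(id66) recv 27: drop; pos3(id44) recv 66: fwd; pos4(id89) recv 44: drop; pos0(id25) recv 89: fwd
Round 2: pos4(id89) recv 66: drop; pos1(id27) recv 89: fwd
Round 3: pos2(id66) recv 89: fwd
Round 4: pos3(id44) recv 89: fwd
Round 5: pos4(id89) recv 89: ELECTED
Message ID 66 originates at pos 2; dropped at pos 4 in round 2

Answer: 2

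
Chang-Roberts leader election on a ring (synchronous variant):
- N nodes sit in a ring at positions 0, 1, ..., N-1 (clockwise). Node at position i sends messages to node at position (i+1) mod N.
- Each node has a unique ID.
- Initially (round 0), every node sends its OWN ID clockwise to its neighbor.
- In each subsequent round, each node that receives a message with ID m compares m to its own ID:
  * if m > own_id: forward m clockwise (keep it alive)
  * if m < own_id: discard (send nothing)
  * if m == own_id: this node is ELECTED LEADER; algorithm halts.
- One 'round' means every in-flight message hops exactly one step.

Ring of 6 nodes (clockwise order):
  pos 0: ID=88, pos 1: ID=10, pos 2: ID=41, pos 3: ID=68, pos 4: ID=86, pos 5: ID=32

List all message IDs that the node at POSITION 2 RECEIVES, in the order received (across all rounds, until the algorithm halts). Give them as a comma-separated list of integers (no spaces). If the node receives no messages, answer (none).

Round 1: pos1(id10) recv 88: fwd; pos2(id41) recv 10: drop; pos3(id68) recv 41: drop; pos4(id86) recv 68: drop; pos5(id32) recv 86: fwd; pos0(id88) recv 32: drop
Round 2: pos2(id41) recv 88: fwd; pos0(id88) recv 86: drop
Round 3: pos3(id68) recv 88: fwd
Round 4: pos4(id86) recv 88: fwd
Round 5: pos5(id32) recv 88: fwd
Round 6: pos0(id88) recv 88: ELECTED

Answer: 10,88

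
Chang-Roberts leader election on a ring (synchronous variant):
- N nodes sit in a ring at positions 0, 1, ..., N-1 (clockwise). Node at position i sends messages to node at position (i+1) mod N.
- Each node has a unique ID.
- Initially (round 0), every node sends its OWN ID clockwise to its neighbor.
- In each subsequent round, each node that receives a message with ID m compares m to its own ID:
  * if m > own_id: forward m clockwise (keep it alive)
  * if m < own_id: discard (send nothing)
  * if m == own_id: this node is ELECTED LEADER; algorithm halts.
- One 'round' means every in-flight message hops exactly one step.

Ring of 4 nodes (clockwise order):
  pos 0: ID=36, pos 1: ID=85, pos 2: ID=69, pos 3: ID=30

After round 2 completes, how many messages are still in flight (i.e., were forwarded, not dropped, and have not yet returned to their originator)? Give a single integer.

Answer: 2

Derivation:
Round 1: pos1(id85) recv 36: drop; pos2(id69) recv 85: fwd; pos3(id30) recv 69: fwd; pos0(id36) recv 30: drop
Round 2: pos3(id30) recv 85: fwd; pos0(id36) recv 69: fwd
After round 2: 2 messages still in flight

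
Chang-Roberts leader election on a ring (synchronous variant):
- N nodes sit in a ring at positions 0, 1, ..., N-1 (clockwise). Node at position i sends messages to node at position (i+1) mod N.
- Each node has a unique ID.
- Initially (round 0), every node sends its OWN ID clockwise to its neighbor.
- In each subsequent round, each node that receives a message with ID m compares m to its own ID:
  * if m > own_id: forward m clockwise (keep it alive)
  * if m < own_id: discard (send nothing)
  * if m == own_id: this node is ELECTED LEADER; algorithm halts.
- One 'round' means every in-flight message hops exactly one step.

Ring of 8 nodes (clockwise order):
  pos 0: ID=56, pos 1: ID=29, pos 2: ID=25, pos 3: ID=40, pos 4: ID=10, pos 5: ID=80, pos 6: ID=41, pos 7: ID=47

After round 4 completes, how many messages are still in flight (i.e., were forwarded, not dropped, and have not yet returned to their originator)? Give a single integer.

Answer: 2

Derivation:
Round 1: pos1(id29) recv 56: fwd; pos2(id25) recv 29: fwd; pos3(id40) recv 25: drop; pos4(id10) recv 40: fwd; pos5(id80) recv 10: drop; pos6(id41) recv 80: fwd; pos7(id47) recv 41: drop; pos0(id56) recv 47: drop
Round 2: pos2(id25) recv 56: fwd; pos3(id40) recv 29: drop; pos5(id80) recv 40: drop; pos7(id47) recv 80: fwd
Round 3: pos3(id40) recv 56: fwd; pos0(id56) recv 80: fwd
Round 4: pos4(id10) recv 56: fwd; pos1(id29) recv 80: fwd
After round 4: 2 messages still in flight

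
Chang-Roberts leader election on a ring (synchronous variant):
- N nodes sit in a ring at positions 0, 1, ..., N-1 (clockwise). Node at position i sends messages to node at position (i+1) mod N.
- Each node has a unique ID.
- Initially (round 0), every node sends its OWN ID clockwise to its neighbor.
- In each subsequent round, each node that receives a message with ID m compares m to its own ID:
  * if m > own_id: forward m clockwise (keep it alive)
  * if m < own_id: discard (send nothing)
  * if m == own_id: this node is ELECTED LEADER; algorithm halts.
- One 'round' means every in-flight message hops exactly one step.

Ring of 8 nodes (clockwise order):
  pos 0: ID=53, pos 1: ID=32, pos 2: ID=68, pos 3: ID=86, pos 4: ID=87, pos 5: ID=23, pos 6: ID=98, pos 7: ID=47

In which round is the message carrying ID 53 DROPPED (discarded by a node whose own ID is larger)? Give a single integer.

Answer: 2

Derivation:
Round 1: pos1(id32) recv 53: fwd; pos2(id68) recv 32: drop; pos3(id86) recv 68: drop; pos4(id87) recv 86: drop; pos5(id23) recv 87: fwd; pos6(id98) recv 23: drop; pos7(id47) recv 98: fwd; pos0(id53) recv 47: drop
Round 2: pos2(id68) recv 53: drop; pos6(id98) recv 87: drop; pos0(id53) recv 98: fwd
Round 3: pos1(id32) recv 98: fwd
Round 4: pos2(id68) recv 98: fwd
Round 5: pos3(id86) recv 98: fwd
Round 6: pos4(id87) recv 98: fwd
Round 7: pos5(id23) recv 98: fwd
Round 8: pos6(id98) recv 98: ELECTED
Message ID 53 originates at pos 0; dropped at pos 2 in round 2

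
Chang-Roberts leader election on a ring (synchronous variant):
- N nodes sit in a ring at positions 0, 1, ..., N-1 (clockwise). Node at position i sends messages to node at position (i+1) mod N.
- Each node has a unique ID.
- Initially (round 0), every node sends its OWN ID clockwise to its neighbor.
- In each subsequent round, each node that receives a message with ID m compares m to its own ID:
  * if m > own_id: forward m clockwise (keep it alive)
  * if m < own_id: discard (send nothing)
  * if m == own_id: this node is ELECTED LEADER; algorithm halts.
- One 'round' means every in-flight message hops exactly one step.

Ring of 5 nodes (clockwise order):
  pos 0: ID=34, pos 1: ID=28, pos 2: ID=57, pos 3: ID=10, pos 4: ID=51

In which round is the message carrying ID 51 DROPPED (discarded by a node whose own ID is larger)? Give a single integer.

Round 1: pos1(id28) recv 34: fwd; pos2(id57) recv 28: drop; pos3(id10) recv 57: fwd; pos4(id51) recv 10: drop; pos0(id34) recv 51: fwd
Round 2: pos2(id57) recv 34: drop; pos4(id51) recv 57: fwd; pos1(id28) recv 51: fwd
Round 3: pos0(id34) recv 57: fwd; pos2(id57) recv 51: drop
Round 4: pos1(id28) recv 57: fwd
Round 5: pos2(id57) recv 57: ELECTED
Message ID 51 originates at pos 4; dropped at pos 2 in round 3

Answer: 3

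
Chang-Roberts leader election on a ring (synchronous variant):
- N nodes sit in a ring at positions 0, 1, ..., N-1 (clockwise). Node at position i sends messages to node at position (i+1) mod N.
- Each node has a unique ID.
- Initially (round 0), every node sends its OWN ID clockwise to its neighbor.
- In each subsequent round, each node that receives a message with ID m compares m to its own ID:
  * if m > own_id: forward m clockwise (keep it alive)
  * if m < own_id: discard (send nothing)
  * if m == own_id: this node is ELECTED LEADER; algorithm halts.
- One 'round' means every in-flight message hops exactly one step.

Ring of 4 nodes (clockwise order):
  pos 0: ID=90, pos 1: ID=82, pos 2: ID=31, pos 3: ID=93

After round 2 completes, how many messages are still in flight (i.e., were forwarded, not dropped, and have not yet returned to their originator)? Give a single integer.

Answer: 2

Derivation:
Round 1: pos1(id82) recv 90: fwd; pos2(id31) recv 82: fwd; pos3(id93) recv 31: drop; pos0(id90) recv 93: fwd
Round 2: pos2(id31) recv 90: fwd; pos3(id93) recv 82: drop; pos1(id82) recv 93: fwd
After round 2: 2 messages still in flight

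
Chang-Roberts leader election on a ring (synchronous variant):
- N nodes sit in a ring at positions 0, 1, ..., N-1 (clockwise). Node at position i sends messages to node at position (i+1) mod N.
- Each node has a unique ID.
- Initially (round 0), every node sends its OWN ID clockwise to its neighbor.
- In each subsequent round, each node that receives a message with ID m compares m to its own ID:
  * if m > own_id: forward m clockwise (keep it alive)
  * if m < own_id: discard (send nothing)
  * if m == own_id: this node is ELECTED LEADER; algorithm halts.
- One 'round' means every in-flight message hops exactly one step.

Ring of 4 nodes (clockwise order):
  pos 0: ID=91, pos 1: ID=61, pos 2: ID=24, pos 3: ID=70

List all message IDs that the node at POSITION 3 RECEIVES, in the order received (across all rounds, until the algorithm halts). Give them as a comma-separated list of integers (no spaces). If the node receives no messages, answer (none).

Answer: 24,61,91

Derivation:
Round 1: pos1(id61) recv 91: fwd; pos2(id24) recv 61: fwd; pos3(id70) recv 24: drop; pos0(id91) recv 70: drop
Round 2: pos2(id24) recv 91: fwd; pos3(id70) recv 61: drop
Round 3: pos3(id70) recv 91: fwd
Round 4: pos0(id91) recv 91: ELECTED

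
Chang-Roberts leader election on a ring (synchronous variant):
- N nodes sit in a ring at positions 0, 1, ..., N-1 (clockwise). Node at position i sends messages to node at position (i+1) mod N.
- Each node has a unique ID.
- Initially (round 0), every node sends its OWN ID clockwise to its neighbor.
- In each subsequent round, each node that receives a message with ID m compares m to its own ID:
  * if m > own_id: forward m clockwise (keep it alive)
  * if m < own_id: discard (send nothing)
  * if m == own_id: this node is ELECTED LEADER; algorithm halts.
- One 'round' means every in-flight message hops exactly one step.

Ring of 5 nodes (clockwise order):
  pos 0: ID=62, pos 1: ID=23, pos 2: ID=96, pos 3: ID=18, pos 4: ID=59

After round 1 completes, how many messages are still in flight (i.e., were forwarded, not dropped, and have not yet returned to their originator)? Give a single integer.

Round 1: pos1(id23) recv 62: fwd; pos2(id96) recv 23: drop; pos3(id18) recv 96: fwd; pos4(id59) recv 18: drop; pos0(id62) recv 59: drop
After round 1: 2 messages still in flight

Answer: 2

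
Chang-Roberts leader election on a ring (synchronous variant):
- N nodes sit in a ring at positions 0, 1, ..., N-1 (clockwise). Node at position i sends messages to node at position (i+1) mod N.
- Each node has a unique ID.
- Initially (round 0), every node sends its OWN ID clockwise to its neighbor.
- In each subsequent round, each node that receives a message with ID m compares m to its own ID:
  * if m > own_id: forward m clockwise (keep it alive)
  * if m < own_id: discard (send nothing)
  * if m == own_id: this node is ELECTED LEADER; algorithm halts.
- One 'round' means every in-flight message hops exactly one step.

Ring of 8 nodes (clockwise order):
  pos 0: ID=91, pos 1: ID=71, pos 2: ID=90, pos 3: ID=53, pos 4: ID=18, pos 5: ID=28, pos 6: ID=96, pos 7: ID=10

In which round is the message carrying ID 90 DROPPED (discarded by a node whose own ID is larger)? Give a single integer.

Round 1: pos1(id71) recv 91: fwd; pos2(id90) recv 71: drop; pos3(id53) recv 90: fwd; pos4(id18) recv 53: fwd; pos5(id28) recv 18: drop; pos6(id96) recv 28: drop; pos7(id10) recv 96: fwd; pos0(id91) recv 10: drop
Round 2: pos2(id90) recv 91: fwd; pos4(id18) recv 90: fwd; pos5(id28) recv 53: fwd; pos0(id91) recv 96: fwd
Round 3: pos3(id53) recv 91: fwd; pos5(id28) recv 90: fwd; pos6(id96) recv 53: drop; pos1(id71) recv 96: fwd
Round 4: pos4(id18) recv 91: fwd; pos6(id96) recv 90: drop; pos2(id90) recv 96: fwd
Round 5: pos5(id28) recv 91: fwd; pos3(id53) recv 96: fwd
Round 6: pos6(id96) recv 91: drop; pos4(id18) recv 96: fwd
Round 7: pos5(id28) recv 96: fwd
Round 8: pos6(id96) recv 96: ELECTED
Message ID 90 originates at pos 2; dropped at pos 6 in round 4

Answer: 4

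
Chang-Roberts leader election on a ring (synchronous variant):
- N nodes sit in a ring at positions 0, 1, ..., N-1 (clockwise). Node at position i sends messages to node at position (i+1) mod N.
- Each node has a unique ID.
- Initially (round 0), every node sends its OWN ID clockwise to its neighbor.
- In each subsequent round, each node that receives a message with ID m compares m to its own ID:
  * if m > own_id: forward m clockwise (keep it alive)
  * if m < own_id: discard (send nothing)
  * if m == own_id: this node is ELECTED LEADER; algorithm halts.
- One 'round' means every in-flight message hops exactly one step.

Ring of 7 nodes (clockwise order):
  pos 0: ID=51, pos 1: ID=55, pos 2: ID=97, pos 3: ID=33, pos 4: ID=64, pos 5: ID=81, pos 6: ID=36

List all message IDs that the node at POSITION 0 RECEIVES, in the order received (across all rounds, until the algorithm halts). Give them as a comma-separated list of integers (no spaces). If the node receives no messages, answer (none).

Answer: 36,81,97

Derivation:
Round 1: pos1(id55) recv 51: drop; pos2(id97) recv 55: drop; pos3(id33) recv 97: fwd; pos4(id64) recv 33: drop; pos5(id81) recv 64: drop; pos6(id36) recv 81: fwd; pos0(id51) recv 36: drop
Round 2: pos4(id64) recv 97: fwd; pos0(id51) recv 81: fwd
Round 3: pos5(id81) recv 97: fwd; pos1(id55) recv 81: fwd
Round 4: pos6(id36) recv 97: fwd; pos2(id97) recv 81: drop
Round 5: pos0(id51) recv 97: fwd
Round 6: pos1(id55) recv 97: fwd
Round 7: pos2(id97) recv 97: ELECTED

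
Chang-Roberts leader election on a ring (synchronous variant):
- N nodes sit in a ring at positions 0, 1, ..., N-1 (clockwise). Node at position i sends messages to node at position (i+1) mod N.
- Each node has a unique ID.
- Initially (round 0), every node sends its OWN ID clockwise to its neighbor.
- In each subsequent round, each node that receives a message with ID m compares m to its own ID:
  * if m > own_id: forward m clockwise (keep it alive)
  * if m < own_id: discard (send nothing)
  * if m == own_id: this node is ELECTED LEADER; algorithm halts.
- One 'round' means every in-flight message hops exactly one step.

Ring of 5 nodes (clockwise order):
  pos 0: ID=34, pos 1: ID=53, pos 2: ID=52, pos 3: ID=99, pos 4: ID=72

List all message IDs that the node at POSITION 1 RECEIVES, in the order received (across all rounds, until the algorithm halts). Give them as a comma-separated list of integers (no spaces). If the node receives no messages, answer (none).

Answer: 34,72,99

Derivation:
Round 1: pos1(id53) recv 34: drop; pos2(id52) recv 53: fwd; pos3(id99) recv 52: drop; pos4(id72) recv 99: fwd; pos0(id34) recv 72: fwd
Round 2: pos3(id99) recv 53: drop; pos0(id34) recv 99: fwd; pos1(id53) recv 72: fwd
Round 3: pos1(id53) recv 99: fwd; pos2(id52) recv 72: fwd
Round 4: pos2(id52) recv 99: fwd; pos3(id99) recv 72: drop
Round 5: pos3(id99) recv 99: ELECTED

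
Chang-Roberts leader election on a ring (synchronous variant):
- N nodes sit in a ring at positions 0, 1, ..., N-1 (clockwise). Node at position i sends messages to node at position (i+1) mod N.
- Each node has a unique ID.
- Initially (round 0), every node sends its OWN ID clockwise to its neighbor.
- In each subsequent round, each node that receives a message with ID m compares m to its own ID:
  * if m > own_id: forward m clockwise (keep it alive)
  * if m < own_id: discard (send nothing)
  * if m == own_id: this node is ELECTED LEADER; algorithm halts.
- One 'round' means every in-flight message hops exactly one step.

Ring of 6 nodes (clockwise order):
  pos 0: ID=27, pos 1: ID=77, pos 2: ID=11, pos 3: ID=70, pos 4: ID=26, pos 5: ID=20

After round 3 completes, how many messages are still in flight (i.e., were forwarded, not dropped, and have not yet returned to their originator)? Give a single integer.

Round 1: pos1(id77) recv 27: drop; pos2(id11) recv 77: fwd; pos3(id70) recv 11: drop; pos4(id26) recv 70: fwd; pos5(id20) recv 26: fwd; pos0(id27) recv 20: drop
Round 2: pos3(id70) recv 77: fwd; pos5(id20) recv 70: fwd; pos0(id27) recv 26: drop
Round 3: pos4(id26) recv 77: fwd; pos0(id27) recv 70: fwd
After round 3: 2 messages still in flight

Answer: 2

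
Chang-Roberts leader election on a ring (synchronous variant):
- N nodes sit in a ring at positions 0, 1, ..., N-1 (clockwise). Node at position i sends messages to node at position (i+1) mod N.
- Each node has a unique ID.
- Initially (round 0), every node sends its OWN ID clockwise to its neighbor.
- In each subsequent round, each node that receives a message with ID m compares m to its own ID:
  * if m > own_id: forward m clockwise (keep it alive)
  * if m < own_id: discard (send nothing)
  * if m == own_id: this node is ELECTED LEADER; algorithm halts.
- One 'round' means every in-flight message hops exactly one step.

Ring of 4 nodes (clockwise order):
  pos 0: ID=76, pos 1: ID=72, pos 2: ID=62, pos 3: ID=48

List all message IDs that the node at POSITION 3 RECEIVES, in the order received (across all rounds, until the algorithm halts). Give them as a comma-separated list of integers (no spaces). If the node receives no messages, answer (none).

Answer: 62,72,76

Derivation:
Round 1: pos1(id72) recv 76: fwd; pos2(id62) recv 72: fwd; pos3(id48) recv 62: fwd; pos0(id76) recv 48: drop
Round 2: pos2(id62) recv 76: fwd; pos3(id48) recv 72: fwd; pos0(id76) recv 62: drop
Round 3: pos3(id48) recv 76: fwd; pos0(id76) recv 72: drop
Round 4: pos0(id76) recv 76: ELECTED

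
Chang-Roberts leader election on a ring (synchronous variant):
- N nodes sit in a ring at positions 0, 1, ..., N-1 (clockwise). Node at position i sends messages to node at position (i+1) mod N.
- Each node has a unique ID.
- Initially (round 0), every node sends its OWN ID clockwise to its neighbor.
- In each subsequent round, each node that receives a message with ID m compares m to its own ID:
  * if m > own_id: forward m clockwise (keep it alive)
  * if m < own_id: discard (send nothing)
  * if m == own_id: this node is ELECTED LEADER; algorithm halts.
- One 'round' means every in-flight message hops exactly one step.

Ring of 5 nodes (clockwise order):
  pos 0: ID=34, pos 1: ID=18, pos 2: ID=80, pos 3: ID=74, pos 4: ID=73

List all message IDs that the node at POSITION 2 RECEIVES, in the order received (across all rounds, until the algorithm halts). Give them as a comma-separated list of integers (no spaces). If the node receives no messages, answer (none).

Round 1: pos1(id18) recv 34: fwd; pos2(id80) recv 18: drop; pos3(id74) recv 80: fwd; pos4(id73) recv 74: fwd; pos0(id34) recv 73: fwd
Round 2: pos2(id80) recv 34: drop; pos4(id73) recv 80: fwd; pos0(id34) recv 74: fwd; pos1(id18) recv 73: fwd
Round 3: pos0(id34) recv 80: fwd; pos1(id18) recv 74: fwd; pos2(id80) recv 73: drop
Round 4: pos1(id18) recv 80: fwd; pos2(id80) recv 74: drop
Round 5: pos2(id80) recv 80: ELECTED

Answer: 18,34,73,74,80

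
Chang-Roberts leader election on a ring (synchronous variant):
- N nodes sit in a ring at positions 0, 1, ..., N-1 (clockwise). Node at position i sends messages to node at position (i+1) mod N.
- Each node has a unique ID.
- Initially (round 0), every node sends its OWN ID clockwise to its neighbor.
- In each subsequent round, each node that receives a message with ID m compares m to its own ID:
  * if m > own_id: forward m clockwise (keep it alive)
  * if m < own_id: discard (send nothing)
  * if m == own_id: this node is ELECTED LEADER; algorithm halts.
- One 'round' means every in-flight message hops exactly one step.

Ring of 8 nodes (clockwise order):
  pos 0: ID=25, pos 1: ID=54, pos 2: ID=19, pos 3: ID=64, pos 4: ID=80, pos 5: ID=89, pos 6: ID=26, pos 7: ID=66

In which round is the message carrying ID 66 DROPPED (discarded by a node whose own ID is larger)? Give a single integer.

Round 1: pos1(id54) recv 25: drop; pos2(id19) recv 54: fwd; pos3(id64) recv 19: drop; pos4(id80) recv 64: drop; pos5(id89) recv 80: drop; pos6(id26) recv 89: fwd; pos7(id66) recv 26: drop; pos0(id25) recv 66: fwd
Round 2: pos3(id64) recv 54: drop; pos7(id66) recv 89: fwd; pos1(id54) recv 66: fwd
Round 3: pos0(id25) recv 89: fwd; pos2(id19) recv 66: fwd
Round 4: pos1(id54) recv 89: fwd; pos3(id64) recv 66: fwd
Round 5: pos2(id19) recv 89: fwd; pos4(id80) recv 66: drop
Round 6: pos3(id64) recv 89: fwd
Round 7: pos4(id80) recv 89: fwd
Round 8: pos5(id89) recv 89: ELECTED
Message ID 66 originates at pos 7; dropped at pos 4 in round 5

Answer: 5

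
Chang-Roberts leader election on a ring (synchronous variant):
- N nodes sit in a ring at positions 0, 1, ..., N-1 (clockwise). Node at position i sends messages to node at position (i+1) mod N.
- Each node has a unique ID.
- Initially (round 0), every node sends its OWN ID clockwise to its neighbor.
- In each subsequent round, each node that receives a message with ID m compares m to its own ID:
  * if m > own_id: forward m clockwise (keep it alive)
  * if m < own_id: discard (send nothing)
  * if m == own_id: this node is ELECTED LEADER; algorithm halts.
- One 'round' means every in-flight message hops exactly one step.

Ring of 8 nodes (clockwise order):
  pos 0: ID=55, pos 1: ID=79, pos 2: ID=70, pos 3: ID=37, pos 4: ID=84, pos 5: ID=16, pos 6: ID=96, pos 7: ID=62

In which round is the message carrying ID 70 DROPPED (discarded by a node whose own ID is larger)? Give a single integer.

Answer: 2

Derivation:
Round 1: pos1(id79) recv 55: drop; pos2(id70) recv 79: fwd; pos3(id37) recv 70: fwd; pos4(id84) recv 37: drop; pos5(id16) recv 84: fwd; pos6(id96) recv 16: drop; pos7(id62) recv 96: fwd; pos0(id55) recv 62: fwd
Round 2: pos3(id37) recv 79: fwd; pos4(id84) recv 70: drop; pos6(id96) recv 84: drop; pos0(id55) recv 96: fwd; pos1(id79) recv 62: drop
Round 3: pos4(id84) recv 79: drop; pos1(id79) recv 96: fwd
Round 4: pos2(id70) recv 96: fwd
Round 5: pos3(id37) recv 96: fwd
Round 6: pos4(id84) recv 96: fwd
Round 7: pos5(id16) recv 96: fwd
Round 8: pos6(id96) recv 96: ELECTED
Message ID 70 originates at pos 2; dropped at pos 4 in round 2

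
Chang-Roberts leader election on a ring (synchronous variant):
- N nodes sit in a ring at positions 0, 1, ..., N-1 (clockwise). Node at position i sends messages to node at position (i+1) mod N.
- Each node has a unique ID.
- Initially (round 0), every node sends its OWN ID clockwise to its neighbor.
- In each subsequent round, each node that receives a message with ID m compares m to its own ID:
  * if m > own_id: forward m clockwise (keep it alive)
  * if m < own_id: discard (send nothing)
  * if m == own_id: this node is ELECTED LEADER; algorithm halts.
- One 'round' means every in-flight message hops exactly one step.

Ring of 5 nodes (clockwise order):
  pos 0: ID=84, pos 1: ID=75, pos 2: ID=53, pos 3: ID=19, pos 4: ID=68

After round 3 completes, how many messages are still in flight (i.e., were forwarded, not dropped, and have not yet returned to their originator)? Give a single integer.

Round 1: pos1(id75) recv 84: fwd; pos2(id53) recv 75: fwd; pos3(id19) recv 53: fwd; pos4(id68) recv 19: drop; pos0(id84) recv 68: drop
Round 2: pos2(id53) recv 84: fwd; pos3(id19) recv 75: fwd; pos4(id68) recv 53: drop
Round 3: pos3(id19) recv 84: fwd; pos4(id68) recv 75: fwd
After round 3: 2 messages still in flight

Answer: 2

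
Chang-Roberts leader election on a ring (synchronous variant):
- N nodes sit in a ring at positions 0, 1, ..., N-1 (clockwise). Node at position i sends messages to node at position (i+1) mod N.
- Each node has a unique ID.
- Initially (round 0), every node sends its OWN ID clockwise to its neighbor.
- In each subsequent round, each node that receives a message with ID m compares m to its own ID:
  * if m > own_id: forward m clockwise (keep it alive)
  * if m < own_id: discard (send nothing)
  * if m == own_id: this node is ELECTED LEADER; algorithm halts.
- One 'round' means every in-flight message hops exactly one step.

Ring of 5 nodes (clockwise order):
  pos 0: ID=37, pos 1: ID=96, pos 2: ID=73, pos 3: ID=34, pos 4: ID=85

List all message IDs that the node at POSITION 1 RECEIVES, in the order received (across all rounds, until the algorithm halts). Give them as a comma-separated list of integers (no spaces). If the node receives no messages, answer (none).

Round 1: pos1(id96) recv 37: drop; pos2(id73) recv 96: fwd; pos3(id34) recv 73: fwd; pos4(id85) recv 34: drop; pos0(id37) recv 85: fwd
Round 2: pos3(id34) recv 96: fwd; pos4(id85) recv 73: drop; pos1(id96) recv 85: drop
Round 3: pos4(id85) recv 96: fwd
Round 4: pos0(id37) recv 96: fwd
Round 5: pos1(id96) recv 96: ELECTED

Answer: 37,85,96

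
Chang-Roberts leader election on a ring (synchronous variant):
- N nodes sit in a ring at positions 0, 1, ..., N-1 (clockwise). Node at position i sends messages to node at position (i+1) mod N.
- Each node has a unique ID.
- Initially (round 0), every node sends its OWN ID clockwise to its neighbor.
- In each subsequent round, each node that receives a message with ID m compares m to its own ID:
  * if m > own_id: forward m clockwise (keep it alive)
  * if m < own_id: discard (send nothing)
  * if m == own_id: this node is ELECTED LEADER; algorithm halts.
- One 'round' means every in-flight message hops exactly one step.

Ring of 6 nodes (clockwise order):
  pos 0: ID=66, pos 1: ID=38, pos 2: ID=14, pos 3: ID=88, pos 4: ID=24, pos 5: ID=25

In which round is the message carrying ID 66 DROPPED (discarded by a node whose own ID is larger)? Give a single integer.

Round 1: pos1(id38) recv 66: fwd; pos2(id14) recv 38: fwd; pos3(id88) recv 14: drop; pos4(id24) recv 88: fwd; pos5(id25) recv 24: drop; pos0(id66) recv 25: drop
Round 2: pos2(id14) recv 66: fwd; pos3(id88) recv 38: drop; pos5(id25) recv 88: fwd
Round 3: pos3(id88) recv 66: drop; pos0(id66) recv 88: fwd
Round 4: pos1(id38) recv 88: fwd
Round 5: pos2(id14) recv 88: fwd
Round 6: pos3(id88) recv 88: ELECTED
Message ID 66 originates at pos 0; dropped at pos 3 in round 3

Answer: 3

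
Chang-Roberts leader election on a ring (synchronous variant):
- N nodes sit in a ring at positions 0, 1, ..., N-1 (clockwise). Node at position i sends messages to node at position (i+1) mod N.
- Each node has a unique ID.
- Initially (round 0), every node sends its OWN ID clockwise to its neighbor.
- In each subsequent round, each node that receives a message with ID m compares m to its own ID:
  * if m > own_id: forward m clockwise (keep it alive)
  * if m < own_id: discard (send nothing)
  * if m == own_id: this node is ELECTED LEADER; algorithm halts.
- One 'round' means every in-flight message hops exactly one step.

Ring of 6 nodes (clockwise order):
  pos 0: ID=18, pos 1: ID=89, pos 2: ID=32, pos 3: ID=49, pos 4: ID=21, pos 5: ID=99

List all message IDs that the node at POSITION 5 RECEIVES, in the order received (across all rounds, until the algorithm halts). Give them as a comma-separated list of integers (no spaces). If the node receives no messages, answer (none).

Round 1: pos1(id89) recv 18: drop; pos2(id32) recv 89: fwd; pos3(id49) recv 32: drop; pos4(id21) recv 49: fwd; pos5(id99) recv 21: drop; pos0(id18) recv 99: fwd
Round 2: pos3(id49) recv 89: fwd; pos5(id99) recv 49: drop; pos1(id89) recv 99: fwd
Round 3: pos4(id21) recv 89: fwd; pos2(id32) recv 99: fwd
Round 4: pos5(id99) recv 89: drop; pos3(id49) recv 99: fwd
Round 5: pos4(id21) recv 99: fwd
Round 6: pos5(id99) recv 99: ELECTED

Answer: 21,49,89,99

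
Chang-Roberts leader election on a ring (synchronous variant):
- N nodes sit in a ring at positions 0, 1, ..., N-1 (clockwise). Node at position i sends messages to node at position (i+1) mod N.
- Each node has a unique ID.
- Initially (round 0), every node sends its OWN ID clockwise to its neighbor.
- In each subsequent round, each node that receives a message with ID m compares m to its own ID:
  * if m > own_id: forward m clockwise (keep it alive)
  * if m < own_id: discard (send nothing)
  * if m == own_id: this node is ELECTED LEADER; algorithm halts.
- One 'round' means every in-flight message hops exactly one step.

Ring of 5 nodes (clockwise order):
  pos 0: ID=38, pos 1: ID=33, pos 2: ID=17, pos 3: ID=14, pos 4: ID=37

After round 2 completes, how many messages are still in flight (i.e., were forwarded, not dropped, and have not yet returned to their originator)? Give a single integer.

Round 1: pos1(id33) recv 38: fwd; pos2(id17) recv 33: fwd; pos3(id14) recv 17: fwd; pos4(id37) recv 14: drop; pos0(id38) recv 37: drop
Round 2: pos2(id17) recv 38: fwd; pos3(id14) recv 33: fwd; pos4(id37) recv 17: drop
After round 2: 2 messages still in flight

Answer: 2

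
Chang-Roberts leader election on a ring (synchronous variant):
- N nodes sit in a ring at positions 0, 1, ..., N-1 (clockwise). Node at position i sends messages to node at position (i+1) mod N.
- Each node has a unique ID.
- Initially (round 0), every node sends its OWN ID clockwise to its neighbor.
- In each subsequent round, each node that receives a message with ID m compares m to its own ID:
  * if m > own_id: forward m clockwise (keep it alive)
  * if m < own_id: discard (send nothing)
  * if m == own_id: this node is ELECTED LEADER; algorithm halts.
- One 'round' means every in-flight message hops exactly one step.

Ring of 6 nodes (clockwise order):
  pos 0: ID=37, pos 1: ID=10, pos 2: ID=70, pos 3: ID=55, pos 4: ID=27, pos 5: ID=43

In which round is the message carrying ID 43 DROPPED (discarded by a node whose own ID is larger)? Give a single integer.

Answer: 3

Derivation:
Round 1: pos1(id10) recv 37: fwd; pos2(id70) recv 10: drop; pos3(id55) recv 70: fwd; pos4(id27) recv 55: fwd; pos5(id43) recv 27: drop; pos0(id37) recv 43: fwd
Round 2: pos2(id70) recv 37: drop; pos4(id27) recv 70: fwd; pos5(id43) recv 55: fwd; pos1(id10) recv 43: fwd
Round 3: pos5(id43) recv 70: fwd; pos0(id37) recv 55: fwd; pos2(id70) recv 43: drop
Round 4: pos0(id37) recv 70: fwd; pos1(id10) recv 55: fwd
Round 5: pos1(id10) recv 70: fwd; pos2(id70) recv 55: drop
Round 6: pos2(id70) recv 70: ELECTED
Message ID 43 originates at pos 5; dropped at pos 2 in round 3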